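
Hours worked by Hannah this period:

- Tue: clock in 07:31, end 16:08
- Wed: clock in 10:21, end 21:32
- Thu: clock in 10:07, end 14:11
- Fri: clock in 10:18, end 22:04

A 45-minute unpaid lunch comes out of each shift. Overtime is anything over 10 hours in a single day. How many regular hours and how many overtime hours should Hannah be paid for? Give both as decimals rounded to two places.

Regular 31.18 hours, overtime 1.45 hours

Tue: 07:31–16:08 = 8 h 37 min; less 45 min break → 7 h 52 min
Wed: 10:21–21:32 = 11 h 11 min; less 45 min break → 10 h 26 min
Thu: 10:07–14:11 = 4 h 4 min; less 45 min break → 3 h 19 min
Fri: 10:18–22:04 = 11 h 46 min; less 45 min break → 11 h 1 min
Tue reg 7 h 52 min / OT 0 h 0 min; Wed reg 10 h 0 min / OT 0 h 26 min; Thu reg 3 h 19 min / OT 0 h 0 min; Fri reg 10 h 0 min / OT 1 h 1 min.
Totals: regular 31 h 11 min, overtime 1 h 27 min.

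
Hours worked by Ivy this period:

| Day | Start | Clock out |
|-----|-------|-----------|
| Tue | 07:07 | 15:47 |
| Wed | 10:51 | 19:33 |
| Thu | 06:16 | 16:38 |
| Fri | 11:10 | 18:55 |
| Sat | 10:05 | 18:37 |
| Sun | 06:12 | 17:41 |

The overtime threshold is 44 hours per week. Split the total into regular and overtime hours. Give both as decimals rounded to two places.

Tue: 07:07–15:47 = 8 h 40 min
Wed: 10:51–19:33 = 8 h 42 min
Thu: 06:16–16:38 = 10 h 22 min
Fri: 11:10–18:55 = 7 h 45 min
Sat: 10:05–18:37 = 8 h 32 min
Sun: 06:12–17:41 = 11 h 29 min
Total worked: 55 h 30 min = 55.50 h.
Threshold 44 h → overtime 11 h 30 min, regular 44 h 0 min.

Regular 44.00 hours, overtime 11.50 hours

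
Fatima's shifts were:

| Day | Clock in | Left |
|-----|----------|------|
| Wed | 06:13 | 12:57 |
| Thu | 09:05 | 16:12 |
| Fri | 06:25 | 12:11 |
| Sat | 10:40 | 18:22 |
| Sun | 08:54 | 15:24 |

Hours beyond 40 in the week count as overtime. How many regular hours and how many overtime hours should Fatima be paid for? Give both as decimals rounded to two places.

Wed: 06:13–12:57 = 6 h 44 min
Thu: 09:05–16:12 = 7 h 7 min
Fri: 06:25–12:11 = 5 h 46 min
Sat: 10:40–18:22 = 7 h 42 min
Sun: 08:54–15:24 = 6 h 30 min
Total worked: 33 h 49 min = 33.82 h.
Threshold 40 h → overtime 0 h 0 min, regular 33 h 49 min.

Regular 33.82 hours, overtime 0.00 hours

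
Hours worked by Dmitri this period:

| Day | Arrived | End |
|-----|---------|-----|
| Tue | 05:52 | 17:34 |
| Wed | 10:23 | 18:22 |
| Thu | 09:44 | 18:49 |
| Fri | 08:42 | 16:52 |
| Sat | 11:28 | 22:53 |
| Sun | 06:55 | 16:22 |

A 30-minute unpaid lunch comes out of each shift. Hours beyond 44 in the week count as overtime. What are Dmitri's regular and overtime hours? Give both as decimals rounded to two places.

Regular 44.00 hours, overtime 10.80 hours

Tue: 05:52–17:34 = 11 h 42 min; less 30 min break → 11 h 12 min
Wed: 10:23–18:22 = 7 h 59 min; less 30 min break → 7 h 29 min
Thu: 09:44–18:49 = 9 h 5 min; less 30 min break → 8 h 35 min
Fri: 08:42–16:52 = 8 h 10 min; less 30 min break → 7 h 40 min
Sat: 11:28–22:53 = 11 h 25 min; less 30 min break → 10 h 55 min
Sun: 06:55–16:22 = 9 h 27 min; less 30 min break → 8 h 57 min
Total worked: 54 h 48 min = 54.80 h.
Threshold 44 h → overtime 10 h 48 min, regular 44 h 0 min.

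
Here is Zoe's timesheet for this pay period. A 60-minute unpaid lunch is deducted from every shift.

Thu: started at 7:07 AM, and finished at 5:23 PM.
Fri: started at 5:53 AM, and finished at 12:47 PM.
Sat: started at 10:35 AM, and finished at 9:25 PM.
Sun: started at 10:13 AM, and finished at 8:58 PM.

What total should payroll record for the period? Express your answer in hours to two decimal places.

Thu: 7:07 AM–5:23 PM = 10 h 16 min; less 60 min break → 9 h 16 min
Fri: 5:53 AM–12:47 PM = 6 h 54 min; less 60 min break → 5 h 54 min
Sat: 10:35 AM–9:25 PM = 10 h 50 min; less 60 min break → 9 h 50 min
Sun: 10:13 AM–8:58 PM = 10 h 45 min; less 60 min break → 9 h 45 min
Total: 9 h 16 min + 5 h 54 min + 9 h 50 min + 9 h 45 min = 34 h 45 min.

34.75 hours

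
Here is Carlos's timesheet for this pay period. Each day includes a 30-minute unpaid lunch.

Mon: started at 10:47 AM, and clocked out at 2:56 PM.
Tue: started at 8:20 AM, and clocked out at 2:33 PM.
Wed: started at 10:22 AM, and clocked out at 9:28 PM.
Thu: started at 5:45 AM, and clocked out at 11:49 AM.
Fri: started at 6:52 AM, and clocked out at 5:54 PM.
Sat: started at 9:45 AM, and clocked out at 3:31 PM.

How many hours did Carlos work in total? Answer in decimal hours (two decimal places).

Mon: 10:47 AM–2:56 PM = 4 h 9 min; less 30 min break → 3 h 39 min
Tue: 8:20 AM–2:33 PM = 6 h 13 min; less 30 min break → 5 h 43 min
Wed: 10:22 AM–9:28 PM = 11 h 6 min; less 30 min break → 10 h 36 min
Thu: 5:45 AM–11:49 AM = 6 h 4 min; less 30 min break → 5 h 34 min
Fri: 6:52 AM–5:54 PM = 11 h 2 min; less 30 min break → 10 h 32 min
Sat: 9:45 AM–3:31 PM = 5 h 46 min; less 30 min break → 5 h 16 min
Total: 3 h 39 min + 5 h 43 min + 10 h 36 min + 5 h 34 min + 10 h 32 min + 5 h 16 min = 41 h 20 min.

41.33 hours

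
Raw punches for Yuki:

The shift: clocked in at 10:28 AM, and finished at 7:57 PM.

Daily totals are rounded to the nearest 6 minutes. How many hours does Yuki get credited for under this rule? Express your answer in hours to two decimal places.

9.50 hours

The shift: 10:28 AM–7:57 PM = 9 h 29 min → rounds to 9 h 30 min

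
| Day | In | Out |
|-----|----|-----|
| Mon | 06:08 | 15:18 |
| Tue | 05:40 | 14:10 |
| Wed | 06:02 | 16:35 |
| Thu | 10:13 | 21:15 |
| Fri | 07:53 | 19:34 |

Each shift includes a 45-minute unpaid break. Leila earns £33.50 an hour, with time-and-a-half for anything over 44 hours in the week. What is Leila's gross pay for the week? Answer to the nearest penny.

Mon: 06:08–15:18 = 9 h 10 min; less 45 min break → 8 h 25 min
Tue: 05:40–14:10 = 8 h 30 min; less 45 min break → 7 h 45 min
Wed: 06:02–16:35 = 10 h 33 min; less 45 min break → 9 h 48 min
Thu: 10:13–21:15 = 11 h 2 min; less 45 min break → 10 h 17 min
Fri: 07:53–19:34 = 11 h 41 min; less 45 min break → 10 h 56 min
Total worked: 47 h 11 min = 2831 min.
Regular 44 h 0 min = 2640 min at £33.50/h; overtime 3 h 11 min = 191 min at £50.25/h.
Pay = (2640 × £33.50 + 191 × £50.25) ÷ 60 = £1633.96.

£1633.96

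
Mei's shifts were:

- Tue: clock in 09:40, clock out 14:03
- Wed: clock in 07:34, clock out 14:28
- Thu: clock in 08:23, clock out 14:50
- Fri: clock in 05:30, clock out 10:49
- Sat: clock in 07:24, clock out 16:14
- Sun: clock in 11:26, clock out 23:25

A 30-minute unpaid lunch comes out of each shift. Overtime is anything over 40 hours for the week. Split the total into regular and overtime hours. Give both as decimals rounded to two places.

Tue: 09:40–14:03 = 4 h 23 min; less 30 min break → 3 h 53 min
Wed: 07:34–14:28 = 6 h 54 min; less 30 min break → 6 h 24 min
Thu: 08:23–14:50 = 6 h 27 min; less 30 min break → 5 h 57 min
Fri: 05:30–10:49 = 5 h 19 min; less 30 min break → 4 h 49 min
Sat: 07:24–16:14 = 8 h 50 min; less 30 min break → 8 h 20 min
Sun: 11:26–23:25 = 11 h 59 min; less 30 min break → 11 h 29 min
Total worked: 40 h 52 min = 40.87 h.
Threshold 40 h → overtime 0 h 52 min, regular 40 h 0 min.

Regular 40.00 hours, overtime 0.87 hours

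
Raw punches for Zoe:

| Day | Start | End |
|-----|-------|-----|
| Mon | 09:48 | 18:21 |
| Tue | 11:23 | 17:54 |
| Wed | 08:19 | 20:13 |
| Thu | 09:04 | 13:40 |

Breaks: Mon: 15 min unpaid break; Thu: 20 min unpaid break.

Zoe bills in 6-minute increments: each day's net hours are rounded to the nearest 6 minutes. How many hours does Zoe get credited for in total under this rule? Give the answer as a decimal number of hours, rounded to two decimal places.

31.00 hours

Mon: 09:48–18:21 = 8 h 33 min − 15 min = 8 h 18 min → rounds to 8 h 18 min
Tue: 11:23–17:54 = 6 h 31 min → rounds to 6 h 30 min
Wed: 08:19–20:13 = 11 h 54 min → rounds to 11 h 54 min
Thu: 09:04–13:40 = 4 h 36 min − 20 min = 4 h 16 min → rounds to 4 h 18 min
Total credited: 31 h 0 min.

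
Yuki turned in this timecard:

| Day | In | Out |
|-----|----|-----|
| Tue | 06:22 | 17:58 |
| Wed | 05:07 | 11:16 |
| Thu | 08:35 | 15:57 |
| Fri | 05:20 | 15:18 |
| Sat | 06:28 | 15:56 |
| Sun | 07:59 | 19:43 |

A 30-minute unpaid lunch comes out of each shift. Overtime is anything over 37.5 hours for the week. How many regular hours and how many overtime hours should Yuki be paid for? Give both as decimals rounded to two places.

Tue: 06:22–17:58 = 11 h 36 min; less 30 min break → 11 h 6 min
Wed: 05:07–11:16 = 6 h 9 min; less 30 min break → 5 h 39 min
Thu: 08:35–15:57 = 7 h 22 min; less 30 min break → 6 h 52 min
Fri: 05:20–15:18 = 9 h 58 min; less 30 min break → 9 h 28 min
Sat: 06:28–15:56 = 9 h 28 min; less 30 min break → 8 h 58 min
Sun: 07:59–19:43 = 11 h 44 min; less 30 min break → 11 h 14 min
Total worked: 53 h 17 min = 53.28 h.
Threshold 37.5 h → overtime 15 h 47 min, regular 37 h 30 min.

Regular 37.50 hours, overtime 15.78 hours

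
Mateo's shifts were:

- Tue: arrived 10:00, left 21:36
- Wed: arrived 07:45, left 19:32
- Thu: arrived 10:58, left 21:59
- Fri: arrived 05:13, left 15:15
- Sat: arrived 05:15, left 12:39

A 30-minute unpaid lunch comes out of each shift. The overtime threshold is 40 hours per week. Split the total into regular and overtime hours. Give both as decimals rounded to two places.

Regular 40.00 hours, overtime 9.33 hours

Tue: 10:00–21:36 = 11 h 36 min; less 30 min break → 11 h 6 min
Wed: 07:45–19:32 = 11 h 47 min; less 30 min break → 11 h 17 min
Thu: 10:58–21:59 = 11 h 1 min; less 30 min break → 10 h 31 min
Fri: 05:13–15:15 = 10 h 2 min; less 30 min break → 9 h 32 min
Sat: 05:15–12:39 = 7 h 24 min; less 30 min break → 6 h 54 min
Total worked: 49 h 20 min = 49.33 h.
Threshold 40 h → overtime 9 h 20 min, regular 40 h 0 min.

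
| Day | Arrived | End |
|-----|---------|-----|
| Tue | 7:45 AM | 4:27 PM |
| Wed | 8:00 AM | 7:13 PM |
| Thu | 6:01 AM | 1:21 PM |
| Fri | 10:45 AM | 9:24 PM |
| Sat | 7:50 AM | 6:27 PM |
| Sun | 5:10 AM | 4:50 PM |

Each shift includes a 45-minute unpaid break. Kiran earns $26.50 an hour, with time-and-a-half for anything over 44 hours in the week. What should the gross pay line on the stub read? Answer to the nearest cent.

$1630.41

Tue: 7:45 AM–4:27 PM = 8 h 42 min; less 45 min break → 7 h 57 min
Wed: 8:00 AM–7:13 PM = 11 h 13 min; less 45 min break → 10 h 28 min
Thu: 6:01 AM–1:21 PM = 7 h 20 min; less 45 min break → 6 h 35 min
Fri: 10:45 AM–9:24 PM = 10 h 39 min; less 45 min break → 9 h 54 min
Sat: 7:50 AM–6:27 PM = 10 h 37 min; less 45 min break → 9 h 52 min
Sun: 5:10 AM–4:50 PM = 11 h 40 min; less 45 min break → 10 h 55 min
Total worked: 55 h 41 min = 3341 min.
Regular 44 h 0 min = 2640 min at $26.50/h; overtime 11 h 41 min = 701 min at $39.75/h.
Pay = (2640 × $26.50 + 701 × $39.75) ÷ 60 = $1630.41.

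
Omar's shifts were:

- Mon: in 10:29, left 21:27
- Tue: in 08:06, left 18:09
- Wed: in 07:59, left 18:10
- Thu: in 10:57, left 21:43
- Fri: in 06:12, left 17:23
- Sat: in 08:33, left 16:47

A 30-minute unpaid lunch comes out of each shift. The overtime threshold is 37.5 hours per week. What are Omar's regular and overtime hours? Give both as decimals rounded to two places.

Regular 37.50 hours, overtime 20.88 hours

Mon: 10:29–21:27 = 10 h 58 min; less 30 min break → 10 h 28 min
Tue: 08:06–18:09 = 10 h 3 min; less 30 min break → 9 h 33 min
Wed: 07:59–18:10 = 10 h 11 min; less 30 min break → 9 h 41 min
Thu: 10:57–21:43 = 10 h 46 min; less 30 min break → 10 h 16 min
Fri: 06:12–17:23 = 11 h 11 min; less 30 min break → 10 h 41 min
Sat: 08:33–16:47 = 8 h 14 min; less 30 min break → 7 h 44 min
Total worked: 58 h 23 min = 58.38 h.
Threshold 37.5 h → overtime 20 h 53 min, regular 37 h 30 min.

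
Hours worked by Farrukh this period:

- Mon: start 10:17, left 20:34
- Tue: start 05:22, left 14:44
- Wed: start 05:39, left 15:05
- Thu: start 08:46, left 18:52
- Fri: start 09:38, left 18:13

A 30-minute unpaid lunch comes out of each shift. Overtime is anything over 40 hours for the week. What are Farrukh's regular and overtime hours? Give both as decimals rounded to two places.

Mon: 10:17–20:34 = 10 h 17 min; less 30 min break → 9 h 47 min
Tue: 05:22–14:44 = 9 h 22 min; less 30 min break → 8 h 52 min
Wed: 05:39–15:05 = 9 h 26 min; less 30 min break → 8 h 56 min
Thu: 08:46–18:52 = 10 h 6 min; less 30 min break → 9 h 36 min
Fri: 09:38–18:13 = 8 h 35 min; less 30 min break → 8 h 5 min
Total worked: 45 h 16 min = 45.27 h.
Threshold 40 h → overtime 5 h 16 min, regular 40 h 0 min.

Regular 40.00 hours, overtime 5.27 hours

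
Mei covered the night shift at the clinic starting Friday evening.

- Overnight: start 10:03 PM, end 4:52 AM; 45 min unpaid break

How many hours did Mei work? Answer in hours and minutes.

6 h 4 min

Overnight: 10:03 PM → midnight = 1 h 57 min; midnight → 4:52 AM = 4 h 52 min; span 6 h 49 min; less 45 min break → 6 h 4 min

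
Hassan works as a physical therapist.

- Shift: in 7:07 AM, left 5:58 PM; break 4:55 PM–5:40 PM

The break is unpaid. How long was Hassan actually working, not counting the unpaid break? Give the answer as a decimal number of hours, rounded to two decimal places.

10.10 hours

Shift: 7:07 AM–5:58 PM = 10 h 51 min; less 45 min break → 10 h 6 min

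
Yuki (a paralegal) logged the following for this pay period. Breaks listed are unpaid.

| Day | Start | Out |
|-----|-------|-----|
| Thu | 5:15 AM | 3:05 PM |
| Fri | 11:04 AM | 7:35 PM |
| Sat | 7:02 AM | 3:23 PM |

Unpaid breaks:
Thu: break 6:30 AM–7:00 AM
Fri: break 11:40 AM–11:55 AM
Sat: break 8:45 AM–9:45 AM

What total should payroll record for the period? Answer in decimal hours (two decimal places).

Thu: 5:15 AM–3:05 PM = 9 h 50 min; less 30 min break → 9 h 20 min
Fri: 11:04 AM–7:35 PM = 8 h 31 min; less 15 min break → 8 h 16 min
Sat: 7:02 AM–3:23 PM = 8 h 21 min; less 60 min break → 7 h 21 min
Total: 9 h 20 min + 8 h 16 min + 7 h 21 min = 24 h 57 min.

24.95 hours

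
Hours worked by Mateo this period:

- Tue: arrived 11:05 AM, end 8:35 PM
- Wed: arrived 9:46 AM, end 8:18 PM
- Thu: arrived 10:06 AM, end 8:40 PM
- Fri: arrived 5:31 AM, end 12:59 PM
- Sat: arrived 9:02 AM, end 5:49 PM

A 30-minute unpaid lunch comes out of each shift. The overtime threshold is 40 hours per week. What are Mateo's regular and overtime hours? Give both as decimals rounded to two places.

Regular 40.00 hours, overtime 4.35 hours

Tue: 11:05 AM–8:35 PM = 9 h 30 min; less 30 min break → 9 h 0 min
Wed: 9:46 AM–8:18 PM = 10 h 32 min; less 30 min break → 10 h 2 min
Thu: 10:06 AM–8:40 PM = 10 h 34 min; less 30 min break → 10 h 4 min
Fri: 5:31 AM–12:59 PM = 7 h 28 min; less 30 min break → 6 h 58 min
Sat: 9:02 AM–5:49 PM = 8 h 47 min; less 30 min break → 8 h 17 min
Total worked: 44 h 21 min = 44.35 h.
Threshold 40 h → overtime 4 h 21 min, regular 40 h 0 min.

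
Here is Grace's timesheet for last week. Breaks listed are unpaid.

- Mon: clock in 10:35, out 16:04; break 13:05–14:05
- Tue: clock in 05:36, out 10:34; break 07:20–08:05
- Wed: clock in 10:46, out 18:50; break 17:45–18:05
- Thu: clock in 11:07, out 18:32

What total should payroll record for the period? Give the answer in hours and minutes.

23 h 51 min

Mon: 10:35–16:04 = 5 h 29 min; less 60 min break → 4 h 29 min
Tue: 05:36–10:34 = 4 h 58 min; less 45 min break → 4 h 13 min
Wed: 10:46–18:50 = 8 h 4 min; less 20 min break → 7 h 44 min
Thu: 11:07–18:32 = 7 h 25 min
Total: 4 h 29 min + 4 h 13 min + 7 h 44 min + 7 h 25 min = 23 h 51 min.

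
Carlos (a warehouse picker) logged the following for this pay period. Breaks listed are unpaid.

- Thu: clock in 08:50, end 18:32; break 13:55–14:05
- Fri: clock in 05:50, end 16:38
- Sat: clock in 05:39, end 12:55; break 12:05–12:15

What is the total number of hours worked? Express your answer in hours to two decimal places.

27.43 hours

Thu: 08:50–18:32 = 9 h 42 min; less 10 min break → 9 h 32 min
Fri: 05:50–16:38 = 10 h 48 min
Sat: 05:39–12:55 = 7 h 16 min; less 10 min break → 7 h 6 min
Total: 9 h 32 min + 10 h 48 min + 7 h 6 min = 27 h 26 min.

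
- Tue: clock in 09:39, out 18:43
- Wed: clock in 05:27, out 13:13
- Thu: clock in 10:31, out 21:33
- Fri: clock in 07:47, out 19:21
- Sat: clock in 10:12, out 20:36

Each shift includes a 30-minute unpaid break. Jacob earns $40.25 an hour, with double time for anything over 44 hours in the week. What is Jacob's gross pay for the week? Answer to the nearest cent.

$2039.33

Tue: 09:39–18:43 = 9 h 4 min; less 30 min break → 8 h 34 min
Wed: 05:27–13:13 = 7 h 46 min; less 30 min break → 7 h 16 min
Thu: 10:31–21:33 = 11 h 2 min; less 30 min break → 10 h 32 min
Fri: 07:47–19:21 = 11 h 34 min; less 30 min break → 11 h 4 min
Sat: 10:12–20:36 = 10 h 24 min; less 30 min break → 9 h 54 min
Total worked: 47 h 20 min = 2840 min.
Regular 44 h 0 min = 2640 min at $40.25/h; overtime 3 h 20 min = 200 min at $80.50/h.
Pay = (2640 × $40.25 + 200 × $80.50) ÷ 60 = $2039.33.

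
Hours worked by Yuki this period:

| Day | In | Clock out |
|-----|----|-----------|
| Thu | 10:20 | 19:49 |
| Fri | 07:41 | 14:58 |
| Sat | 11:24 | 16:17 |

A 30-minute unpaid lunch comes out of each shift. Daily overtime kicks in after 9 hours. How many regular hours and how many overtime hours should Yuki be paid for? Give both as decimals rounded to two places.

Regular 20.15 hours, overtime 0.00 hours

Thu: 10:20–19:49 = 9 h 29 min; less 30 min break → 8 h 59 min
Fri: 07:41–14:58 = 7 h 17 min; less 30 min break → 6 h 47 min
Sat: 11:24–16:17 = 4 h 53 min; less 30 min break → 4 h 23 min
Thu reg 8 h 59 min / OT 0 h 0 min; Fri reg 6 h 47 min / OT 0 h 0 min; Sat reg 4 h 23 min / OT 0 h 0 min.
Totals: regular 20 h 9 min, overtime 0 h 0 min.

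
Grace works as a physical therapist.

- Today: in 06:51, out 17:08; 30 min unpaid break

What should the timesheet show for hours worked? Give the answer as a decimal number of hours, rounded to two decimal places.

Today: 06:51–17:08 = 10 h 17 min; less 30 min break → 9 h 47 min

9.78 hours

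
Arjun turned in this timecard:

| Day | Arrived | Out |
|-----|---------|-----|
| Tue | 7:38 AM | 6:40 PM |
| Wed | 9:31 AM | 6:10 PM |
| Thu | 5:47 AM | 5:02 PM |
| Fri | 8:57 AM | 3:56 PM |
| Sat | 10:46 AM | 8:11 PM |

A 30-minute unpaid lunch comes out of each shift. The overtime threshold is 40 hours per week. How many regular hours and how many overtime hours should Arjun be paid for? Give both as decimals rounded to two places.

Regular 40.00 hours, overtime 4.83 hours

Tue: 7:38 AM–6:40 PM = 11 h 2 min; less 30 min break → 10 h 32 min
Wed: 9:31 AM–6:10 PM = 8 h 39 min; less 30 min break → 8 h 9 min
Thu: 5:47 AM–5:02 PM = 11 h 15 min; less 30 min break → 10 h 45 min
Fri: 8:57 AM–3:56 PM = 6 h 59 min; less 30 min break → 6 h 29 min
Sat: 10:46 AM–8:11 PM = 9 h 25 min; less 30 min break → 8 h 55 min
Total worked: 44 h 50 min = 44.83 h.
Threshold 40 h → overtime 4 h 50 min, regular 40 h 0 min.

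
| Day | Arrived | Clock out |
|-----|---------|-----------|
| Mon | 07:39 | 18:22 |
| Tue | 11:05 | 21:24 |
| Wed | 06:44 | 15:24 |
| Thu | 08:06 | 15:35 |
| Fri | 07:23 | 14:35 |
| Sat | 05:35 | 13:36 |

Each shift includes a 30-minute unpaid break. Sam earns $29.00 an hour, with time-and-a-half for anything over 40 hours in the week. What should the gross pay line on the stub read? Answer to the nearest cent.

Mon: 07:39–18:22 = 10 h 43 min; less 30 min break → 10 h 13 min
Tue: 11:05–21:24 = 10 h 19 min; less 30 min break → 9 h 49 min
Wed: 06:44–15:24 = 8 h 40 min; less 30 min break → 8 h 10 min
Thu: 08:06–15:35 = 7 h 29 min; less 30 min break → 6 h 59 min
Fri: 07:23–14:35 = 7 h 12 min; less 30 min break → 6 h 42 min
Sat: 05:35–13:36 = 8 h 1 min; less 30 min break → 7 h 31 min
Total worked: 49 h 24 min = 2964 min.
Regular 40 h 0 min = 2400 min at $29.00/h; overtime 9 h 24 min = 564 min at $43.50/h.
Pay = (2400 × $29.00 + 564 × $43.50) ÷ 60 = $1568.90.

$1568.90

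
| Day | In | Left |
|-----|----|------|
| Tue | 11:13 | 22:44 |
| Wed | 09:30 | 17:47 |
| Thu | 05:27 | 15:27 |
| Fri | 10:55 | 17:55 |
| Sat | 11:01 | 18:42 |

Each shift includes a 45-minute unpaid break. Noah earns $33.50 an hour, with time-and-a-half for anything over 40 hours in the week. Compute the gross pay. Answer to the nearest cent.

$1376.85

Tue: 11:13–22:44 = 11 h 31 min; less 45 min break → 10 h 46 min
Wed: 09:30–17:47 = 8 h 17 min; less 45 min break → 7 h 32 min
Thu: 05:27–15:27 = 10 h 0 min; less 45 min break → 9 h 15 min
Fri: 10:55–17:55 = 7 h 0 min; less 45 min break → 6 h 15 min
Sat: 11:01–18:42 = 7 h 41 min; less 45 min break → 6 h 56 min
Total worked: 40 h 44 min = 2444 min.
Regular 40 h 0 min = 2400 min at $33.50/h; overtime 0 h 44 min = 44 min at $50.25/h.
Pay = (2400 × $33.50 + 44 × $50.25) ÷ 60 = $1376.85.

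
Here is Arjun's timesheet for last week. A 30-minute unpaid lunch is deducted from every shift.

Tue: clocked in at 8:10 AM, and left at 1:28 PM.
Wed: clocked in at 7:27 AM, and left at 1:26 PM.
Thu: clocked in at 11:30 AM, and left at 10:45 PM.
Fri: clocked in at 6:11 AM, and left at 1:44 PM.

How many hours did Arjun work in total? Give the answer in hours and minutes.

Tue: 8:10 AM–1:28 PM = 5 h 18 min; less 30 min break → 4 h 48 min
Wed: 7:27 AM–1:26 PM = 5 h 59 min; less 30 min break → 5 h 29 min
Thu: 11:30 AM–10:45 PM = 11 h 15 min; less 30 min break → 10 h 45 min
Fri: 6:11 AM–1:44 PM = 7 h 33 min; less 30 min break → 7 h 3 min
Total: 4 h 48 min + 5 h 29 min + 10 h 45 min + 7 h 3 min = 28 h 5 min.

28 h 5 min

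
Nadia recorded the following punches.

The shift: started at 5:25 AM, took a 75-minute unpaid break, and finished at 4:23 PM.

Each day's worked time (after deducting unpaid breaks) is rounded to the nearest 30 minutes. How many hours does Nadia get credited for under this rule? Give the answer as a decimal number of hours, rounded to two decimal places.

9.50 hours

The shift: 5:25 AM–4:23 PM = 10 h 58 min − 75 min = 9 h 43 min → rounds to 9 h 30 min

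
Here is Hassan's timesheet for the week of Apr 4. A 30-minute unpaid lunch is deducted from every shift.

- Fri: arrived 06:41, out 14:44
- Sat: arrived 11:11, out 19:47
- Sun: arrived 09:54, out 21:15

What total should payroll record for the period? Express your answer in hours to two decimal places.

26.50 hours

Fri: 06:41–14:44 = 8 h 3 min; less 30 min break → 7 h 33 min
Sat: 11:11–19:47 = 8 h 36 min; less 30 min break → 8 h 6 min
Sun: 09:54–21:15 = 11 h 21 min; less 30 min break → 10 h 51 min
Total: 7 h 33 min + 8 h 6 min + 10 h 51 min = 26 h 30 min.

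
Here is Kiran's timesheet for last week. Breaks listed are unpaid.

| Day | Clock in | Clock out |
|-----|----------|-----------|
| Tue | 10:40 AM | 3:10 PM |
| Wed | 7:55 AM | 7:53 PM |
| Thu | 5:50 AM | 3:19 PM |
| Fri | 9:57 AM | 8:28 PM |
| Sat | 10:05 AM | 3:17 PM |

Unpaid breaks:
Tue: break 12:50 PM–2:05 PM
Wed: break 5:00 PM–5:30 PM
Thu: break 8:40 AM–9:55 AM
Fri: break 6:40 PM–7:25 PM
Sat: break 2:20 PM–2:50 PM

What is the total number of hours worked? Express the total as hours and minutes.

Tue: 10:40 AM–3:10 PM = 4 h 30 min; less 75 min break → 3 h 15 min
Wed: 7:55 AM–7:53 PM = 11 h 58 min; less 30 min break → 11 h 28 min
Thu: 5:50 AM–3:19 PM = 9 h 29 min; less 75 min break → 8 h 14 min
Fri: 9:57 AM–8:28 PM = 10 h 31 min; less 45 min break → 9 h 46 min
Sat: 10:05 AM–3:17 PM = 5 h 12 min; less 30 min break → 4 h 42 min
Total: 3 h 15 min + 11 h 28 min + 8 h 14 min + 9 h 46 min + 4 h 42 min = 37 h 25 min.

37 h 25 min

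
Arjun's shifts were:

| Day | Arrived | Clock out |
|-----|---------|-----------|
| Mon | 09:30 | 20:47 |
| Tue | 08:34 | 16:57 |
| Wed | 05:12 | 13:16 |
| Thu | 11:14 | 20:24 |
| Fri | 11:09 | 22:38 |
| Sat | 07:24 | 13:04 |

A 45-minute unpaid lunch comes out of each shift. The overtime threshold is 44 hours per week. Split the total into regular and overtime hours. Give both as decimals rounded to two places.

Regular 44.00 hours, overtime 5.55 hours

Mon: 09:30–20:47 = 11 h 17 min; less 45 min break → 10 h 32 min
Tue: 08:34–16:57 = 8 h 23 min; less 45 min break → 7 h 38 min
Wed: 05:12–13:16 = 8 h 4 min; less 45 min break → 7 h 19 min
Thu: 11:14–20:24 = 9 h 10 min; less 45 min break → 8 h 25 min
Fri: 11:09–22:38 = 11 h 29 min; less 45 min break → 10 h 44 min
Sat: 07:24–13:04 = 5 h 40 min; less 45 min break → 4 h 55 min
Total worked: 49 h 33 min = 49.55 h.
Threshold 44 h → overtime 5 h 33 min, regular 44 h 0 min.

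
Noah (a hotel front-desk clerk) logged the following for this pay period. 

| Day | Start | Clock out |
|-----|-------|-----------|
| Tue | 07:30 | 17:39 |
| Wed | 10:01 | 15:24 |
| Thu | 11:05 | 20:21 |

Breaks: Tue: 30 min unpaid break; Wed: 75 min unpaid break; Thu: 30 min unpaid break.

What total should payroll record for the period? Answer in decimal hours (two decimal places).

Tue: 07:30–17:39 = 10 h 9 min; less 30 min break → 9 h 39 min
Wed: 10:01–15:24 = 5 h 23 min; less 75 min break → 4 h 8 min
Thu: 11:05–20:21 = 9 h 16 min; less 30 min break → 8 h 46 min
Total: 9 h 39 min + 4 h 8 min + 8 h 46 min = 22 h 33 min.

22.55 hours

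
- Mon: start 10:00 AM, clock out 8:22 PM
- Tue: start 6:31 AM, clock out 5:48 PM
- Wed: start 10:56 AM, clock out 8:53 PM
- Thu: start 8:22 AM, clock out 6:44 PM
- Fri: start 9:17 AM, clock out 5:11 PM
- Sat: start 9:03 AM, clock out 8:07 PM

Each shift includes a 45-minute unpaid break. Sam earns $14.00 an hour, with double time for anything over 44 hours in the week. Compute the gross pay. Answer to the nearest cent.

$964.13

Mon: 10:00 AM–8:22 PM = 10 h 22 min; less 45 min break → 9 h 37 min
Tue: 6:31 AM–5:48 PM = 11 h 17 min; less 45 min break → 10 h 32 min
Wed: 10:56 AM–8:53 PM = 9 h 57 min; less 45 min break → 9 h 12 min
Thu: 8:22 AM–6:44 PM = 10 h 22 min; less 45 min break → 9 h 37 min
Fri: 9:17 AM–5:11 PM = 7 h 54 min; less 45 min break → 7 h 9 min
Sat: 9:03 AM–8:07 PM = 11 h 4 min; less 45 min break → 10 h 19 min
Total worked: 56 h 26 min = 3386 min.
Regular 44 h 0 min = 2640 min at $14.00/h; overtime 12 h 26 min = 746 min at $28.00/h.
Pay = (2640 × $14.00 + 746 × $28.00) ÷ 60 = $964.13.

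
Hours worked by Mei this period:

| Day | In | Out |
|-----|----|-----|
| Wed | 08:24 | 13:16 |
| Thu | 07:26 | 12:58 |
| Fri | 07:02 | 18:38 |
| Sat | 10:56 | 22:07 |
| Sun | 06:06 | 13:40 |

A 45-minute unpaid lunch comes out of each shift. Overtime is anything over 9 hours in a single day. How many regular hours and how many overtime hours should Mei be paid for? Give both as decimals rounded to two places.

Regular 33.72 hours, overtime 3.28 hours

Wed: 08:24–13:16 = 4 h 52 min; less 45 min break → 4 h 7 min
Thu: 07:26–12:58 = 5 h 32 min; less 45 min break → 4 h 47 min
Fri: 07:02–18:38 = 11 h 36 min; less 45 min break → 10 h 51 min
Sat: 10:56–22:07 = 11 h 11 min; less 45 min break → 10 h 26 min
Sun: 06:06–13:40 = 7 h 34 min; less 45 min break → 6 h 49 min
Wed reg 4 h 7 min / OT 0 h 0 min; Thu reg 4 h 47 min / OT 0 h 0 min; Fri reg 9 h 0 min / OT 1 h 51 min; Sat reg 9 h 0 min / OT 1 h 26 min; Sun reg 6 h 49 min / OT 0 h 0 min.
Totals: regular 33 h 43 min, overtime 3 h 17 min.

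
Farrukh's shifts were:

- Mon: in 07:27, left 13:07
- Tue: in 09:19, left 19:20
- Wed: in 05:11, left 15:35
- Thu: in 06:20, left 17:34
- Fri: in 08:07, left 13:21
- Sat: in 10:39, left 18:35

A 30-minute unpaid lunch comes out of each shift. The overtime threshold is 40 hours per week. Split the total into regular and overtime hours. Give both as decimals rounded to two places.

Regular 40.00 hours, overtime 7.48 hours

Mon: 07:27–13:07 = 5 h 40 min; less 30 min break → 5 h 10 min
Tue: 09:19–19:20 = 10 h 1 min; less 30 min break → 9 h 31 min
Wed: 05:11–15:35 = 10 h 24 min; less 30 min break → 9 h 54 min
Thu: 06:20–17:34 = 11 h 14 min; less 30 min break → 10 h 44 min
Fri: 08:07–13:21 = 5 h 14 min; less 30 min break → 4 h 44 min
Sat: 10:39–18:35 = 7 h 56 min; less 30 min break → 7 h 26 min
Total worked: 47 h 29 min = 47.48 h.
Threshold 40 h → overtime 7 h 29 min, regular 40 h 0 min.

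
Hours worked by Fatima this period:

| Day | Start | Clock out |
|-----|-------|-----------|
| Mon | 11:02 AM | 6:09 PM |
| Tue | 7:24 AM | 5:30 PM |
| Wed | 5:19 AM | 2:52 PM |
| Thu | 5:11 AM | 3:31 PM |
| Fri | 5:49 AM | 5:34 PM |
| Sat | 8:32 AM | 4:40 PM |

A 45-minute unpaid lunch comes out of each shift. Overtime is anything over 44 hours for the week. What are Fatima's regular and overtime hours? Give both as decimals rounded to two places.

Mon: 11:02 AM–6:09 PM = 7 h 7 min; less 45 min break → 6 h 22 min
Tue: 7:24 AM–5:30 PM = 10 h 6 min; less 45 min break → 9 h 21 min
Wed: 5:19 AM–2:52 PM = 9 h 33 min; less 45 min break → 8 h 48 min
Thu: 5:11 AM–3:31 PM = 10 h 20 min; less 45 min break → 9 h 35 min
Fri: 5:49 AM–5:34 PM = 11 h 45 min; less 45 min break → 11 h 0 min
Sat: 8:32 AM–4:40 PM = 8 h 8 min; less 45 min break → 7 h 23 min
Total worked: 52 h 29 min = 52.48 h.
Threshold 44 h → overtime 8 h 29 min, regular 44 h 0 min.

Regular 44.00 hours, overtime 8.48 hours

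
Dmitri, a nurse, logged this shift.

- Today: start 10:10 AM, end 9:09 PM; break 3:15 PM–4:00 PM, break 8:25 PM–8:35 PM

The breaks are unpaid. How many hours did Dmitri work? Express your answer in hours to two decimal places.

Today: 10:10 AM–9:09 PM = 10 h 59 min; less 55 min break → 10 h 4 min

10.07 hours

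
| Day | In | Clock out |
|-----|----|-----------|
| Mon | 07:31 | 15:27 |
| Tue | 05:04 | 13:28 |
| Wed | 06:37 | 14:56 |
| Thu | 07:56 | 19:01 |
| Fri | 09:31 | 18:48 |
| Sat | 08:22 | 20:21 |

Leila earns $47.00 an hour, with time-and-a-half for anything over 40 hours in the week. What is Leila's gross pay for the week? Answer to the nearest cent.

Mon: 07:31–15:27 = 7 h 56 min
Tue: 05:04–13:28 = 8 h 24 min
Wed: 06:37–14:56 = 8 h 19 min
Thu: 07:56–19:01 = 11 h 5 min
Fri: 09:31–18:48 = 9 h 17 min
Sat: 08:22–20:21 = 11 h 59 min
Total worked: 57 h 0 min = 3420 min.
Regular 40 h 0 min = 2400 min at $47.00/h; overtime 17 h 0 min = 1020 min at $70.50/h.
Pay = (2400 × $47.00 + 1020 × $70.50) ÷ 60 = $3078.50.

$3078.50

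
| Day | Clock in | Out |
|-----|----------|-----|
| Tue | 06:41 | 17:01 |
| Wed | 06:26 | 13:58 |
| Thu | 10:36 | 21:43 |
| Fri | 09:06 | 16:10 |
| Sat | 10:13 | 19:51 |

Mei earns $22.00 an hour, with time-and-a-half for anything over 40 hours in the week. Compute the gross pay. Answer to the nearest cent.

Tue: 06:41–17:01 = 10 h 20 min
Wed: 06:26–13:58 = 7 h 32 min
Thu: 10:36–21:43 = 11 h 7 min
Fri: 09:06–16:10 = 7 h 4 min
Sat: 10:13–19:51 = 9 h 38 min
Total worked: 45 h 41 min = 2741 min.
Regular 40 h 0 min = 2400 min at $22.00/h; overtime 5 h 41 min = 341 min at $33.00/h.
Pay = (2400 × $22.00 + 341 × $33.00) ÷ 60 = $1067.55.

$1067.55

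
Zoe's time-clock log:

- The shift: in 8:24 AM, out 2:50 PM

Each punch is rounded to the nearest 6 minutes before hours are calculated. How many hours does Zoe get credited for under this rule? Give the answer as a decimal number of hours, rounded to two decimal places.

The shift: in 8:24 AM→8:24 AM, out 2:50 PM→2:48 PM; 6 h 24 min

6.40 hours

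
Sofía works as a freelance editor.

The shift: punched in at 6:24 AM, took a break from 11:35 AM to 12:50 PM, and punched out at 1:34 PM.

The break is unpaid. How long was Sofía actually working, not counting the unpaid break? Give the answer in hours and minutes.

The shift: 6:24 AM–1:34 PM = 7 h 10 min; less 75 min break → 5 h 55 min

5 h 55 min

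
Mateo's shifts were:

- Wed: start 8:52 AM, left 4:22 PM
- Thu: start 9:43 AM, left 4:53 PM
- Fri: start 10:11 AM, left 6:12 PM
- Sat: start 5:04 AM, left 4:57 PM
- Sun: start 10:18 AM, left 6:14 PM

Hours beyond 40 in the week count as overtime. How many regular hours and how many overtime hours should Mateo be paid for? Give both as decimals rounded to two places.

Regular 40.00 hours, overtime 2.50 hours

Wed: 8:52 AM–4:22 PM = 7 h 30 min
Thu: 9:43 AM–4:53 PM = 7 h 10 min
Fri: 10:11 AM–6:12 PM = 8 h 1 min
Sat: 5:04 AM–4:57 PM = 11 h 53 min
Sun: 10:18 AM–6:14 PM = 7 h 56 min
Total worked: 42 h 30 min = 42.50 h.
Threshold 40 h → overtime 2 h 30 min, regular 40 h 0 min.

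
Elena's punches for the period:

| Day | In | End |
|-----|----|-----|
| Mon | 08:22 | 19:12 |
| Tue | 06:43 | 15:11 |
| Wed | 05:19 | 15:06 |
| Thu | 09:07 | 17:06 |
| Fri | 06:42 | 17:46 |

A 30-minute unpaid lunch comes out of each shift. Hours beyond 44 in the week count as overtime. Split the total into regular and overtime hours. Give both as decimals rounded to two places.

Mon: 08:22–19:12 = 10 h 50 min; less 30 min break → 10 h 20 min
Tue: 06:43–15:11 = 8 h 28 min; less 30 min break → 7 h 58 min
Wed: 05:19–15:06 = 9 h 47 min; less 30 min break → 9 h 17 min
Thu: 09:07–17:06 = 7 h 59 min; less 30 min break → 7 h 29 min
Fri: 06:42–17:46 = 11 h 4 min; less 30 min break → 10 h 34 min
Total worked: 45 h 38 min = 45.63 h.
Threshold 44 h → overtime 1 h 38 min, regular 44 h 0 min.

Regular 44.00 hours, overtime 1.63 hours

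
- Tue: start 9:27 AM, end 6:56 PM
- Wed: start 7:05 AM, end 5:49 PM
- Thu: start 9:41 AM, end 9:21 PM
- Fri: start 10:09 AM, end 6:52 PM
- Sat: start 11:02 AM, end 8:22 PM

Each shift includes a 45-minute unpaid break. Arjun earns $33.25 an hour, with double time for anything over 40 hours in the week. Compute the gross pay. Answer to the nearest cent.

Tue: 9:27 AM–6:56 PM = 9 h 29 min; less 45 min break → 8 h 44 min
Wed: 7:05 AM–5:49 PM = 10 h 44 min; less 45 min break → 9 h 59 min
Thu: 9:41 AM–9:21 PM = 11 h 40 min; less 45 min break → 10 h 55 min
Fri: 10:09 AM–6:52 PM = 8 h 43 min; less 45 min break → 7 h 58 min
Sat: 11:02 AM–8:22 PM = 9 h 20 min; less 45 min break → 8 h 35 min
Total worked: 46 h 11 min = 2771 min.
Regular 40 h 0 min = 2400 min at $33.25/h; overtime 6 h 11 min = 371 min at $66.50/h.
Pay = (2400 × $33.25 + 371 × $66.50) ÷ 60 = $1741.19.

$1741.19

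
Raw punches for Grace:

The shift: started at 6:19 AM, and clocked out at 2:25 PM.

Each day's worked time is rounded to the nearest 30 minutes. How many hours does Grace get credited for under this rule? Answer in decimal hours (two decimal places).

8.00 hours

The shift: 6:19 AM–2:25 PM = 8 h 6 min → rounds to 8 h 0 min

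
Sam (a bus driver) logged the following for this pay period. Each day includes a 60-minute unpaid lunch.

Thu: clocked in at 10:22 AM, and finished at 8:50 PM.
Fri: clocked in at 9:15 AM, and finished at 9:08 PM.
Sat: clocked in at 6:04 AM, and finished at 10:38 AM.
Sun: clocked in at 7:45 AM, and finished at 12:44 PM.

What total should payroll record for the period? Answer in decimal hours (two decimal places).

27.90 hours

Thu: 10:22 AM–8:50 PM = 10 h 28 min; less 60 min break → 9 h 28 min
Fri: 9:15 AM–9:08 PM = 11 h 53 min; less 60 min break → 10 h 53 min
Sat: 6:04 AM–10:38 AM = 4 h 34 min; less 60 min break → 3 h 34 min
Sun: 7:45 AM–12:44 PM = 4 h 59 min; less 60 min break → 3 h 59 min
Total: 9 h 28 min + 10 h 53 min + 3 h 34 min + 3 h 59 min = 27 h 54 min.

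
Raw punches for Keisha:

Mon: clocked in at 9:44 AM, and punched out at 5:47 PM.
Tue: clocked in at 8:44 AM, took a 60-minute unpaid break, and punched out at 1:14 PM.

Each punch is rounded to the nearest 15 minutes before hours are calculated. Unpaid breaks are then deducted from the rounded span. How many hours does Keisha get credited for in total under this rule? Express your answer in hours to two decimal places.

11.50 hours

Mon: in 9:44 AM→9:45 AM, out 5:47 PM→5:45 PM; 8 h 0 min
Tue: in 8:44 AM→8:45 AM, out 1:14 PM→1:15 PM; 4 h 30 min − 60 min = 3 h 30 min
Total credited: 11 h 30 min.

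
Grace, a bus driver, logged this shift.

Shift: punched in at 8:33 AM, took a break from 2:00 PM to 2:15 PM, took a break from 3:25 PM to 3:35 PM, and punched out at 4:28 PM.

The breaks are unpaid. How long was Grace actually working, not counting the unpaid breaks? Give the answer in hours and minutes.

7 h 30 min

Shift: 8:33 AM–4:28 PM = 7 h 55 min; less 25 min break → 7 h 30 min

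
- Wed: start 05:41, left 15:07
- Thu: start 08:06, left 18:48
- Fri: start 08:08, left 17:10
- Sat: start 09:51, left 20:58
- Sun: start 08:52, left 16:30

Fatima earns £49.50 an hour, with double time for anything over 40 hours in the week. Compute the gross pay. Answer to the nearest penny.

Wed: 05:41–15:07 = 9 h 26 min
Thu: 08:06–18:48 = 10 h 42 min
Fri: 08:08–17:10 = 9 h 2 min
Sat: 09:51–20:58 = 11 h 7 min
Sun: 08:52–16:30 = 7 h 38 min
Total worked: 47 h 55 min = 2875 min.
Regular 40 h 0 min = 2400 min at £49.50/h; overtime 7 h 55 min = 475 min at £99.00/h.
Pay = (2400 × £49.50 + 475 × £99.00) ÷ 60 = £2763.75.

£2763.75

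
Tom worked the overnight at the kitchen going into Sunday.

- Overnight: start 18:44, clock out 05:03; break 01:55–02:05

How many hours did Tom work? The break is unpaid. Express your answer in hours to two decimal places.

Overnight: 18:44 → midnight = 5 h 16 min; midnight → 05:03 = 5 h 3 min; span 10 h 19 min; less 10 min break → 10 h 9 min

10.15 hours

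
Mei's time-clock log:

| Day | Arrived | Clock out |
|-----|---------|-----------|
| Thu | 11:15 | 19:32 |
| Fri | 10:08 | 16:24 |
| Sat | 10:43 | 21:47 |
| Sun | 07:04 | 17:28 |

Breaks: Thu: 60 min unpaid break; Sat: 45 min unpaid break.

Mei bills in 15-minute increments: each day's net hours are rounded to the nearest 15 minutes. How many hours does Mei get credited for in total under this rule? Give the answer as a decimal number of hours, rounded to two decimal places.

Thu: 11:15–19:32 = 8 h 17 min − 60 min = 7 h 17 min → rounds to 7 h 15 min
Fri: 10:08–16:24 = 6 h 16 min → rounds to 6 h 15 min
Sat: 10:43–21:47 = 11 h 4 min − 45 min = 10 h 19 min → rounds to 10 h 15 min
Sun: 07:04–17:28 = 10 h 24 min → rounds to 10 h 30 min
Total credited: 34 h 15 min.

34.25 hours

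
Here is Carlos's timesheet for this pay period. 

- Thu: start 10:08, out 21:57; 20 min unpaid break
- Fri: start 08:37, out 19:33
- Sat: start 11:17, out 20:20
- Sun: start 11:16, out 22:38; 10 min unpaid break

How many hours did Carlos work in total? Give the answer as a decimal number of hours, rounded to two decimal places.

Thu: 10:08–21:57 = 11 h 49 min; less 20 min break → 11 h 29 min
Fri: 08:37–19:33 = 10 h 56 min
Sat: 11:17–20:20 = 9 h 3 min
Sun: 11:16–22:38 = 11 h 22 min; less 10 min break → 11 h 12 min
Total: 11 h 29 min + 10 h 56 min + 9 h 3 min + 11 h 12 min = 42 h 40 min.

42.67 hours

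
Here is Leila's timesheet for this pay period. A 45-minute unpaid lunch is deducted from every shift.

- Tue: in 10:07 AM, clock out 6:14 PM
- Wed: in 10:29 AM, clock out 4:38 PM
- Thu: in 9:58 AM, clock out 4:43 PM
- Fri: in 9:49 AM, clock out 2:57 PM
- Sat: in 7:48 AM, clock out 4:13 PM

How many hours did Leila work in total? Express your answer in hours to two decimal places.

30.82 hours

Tue: 10:07 AM–6:14 PM = 8 h 7 min; less 45 min break → 7 h 22 min
Wed: 10:29 AM–4:38 PM = 6 h 9 min; less 45 min break → 5 h 24 min
Thu: 9:58 AM–4:43 PM = 6 h 45 min; less 45 min break → 6 h 0 min
Fri: 9:49 AM–2:57 PM = 5 h 8 min; less 45 min break → 4 h 23 min
Sat: 7:48 AM–4:13 PM = 8 h 25 min; less 45 min break → 7 h 40 min
Total: 7 h 22 min + 5 h 24 min + 6 h 0 min + 4 h 23 min + 7 h 40 min = 30 h 49 min.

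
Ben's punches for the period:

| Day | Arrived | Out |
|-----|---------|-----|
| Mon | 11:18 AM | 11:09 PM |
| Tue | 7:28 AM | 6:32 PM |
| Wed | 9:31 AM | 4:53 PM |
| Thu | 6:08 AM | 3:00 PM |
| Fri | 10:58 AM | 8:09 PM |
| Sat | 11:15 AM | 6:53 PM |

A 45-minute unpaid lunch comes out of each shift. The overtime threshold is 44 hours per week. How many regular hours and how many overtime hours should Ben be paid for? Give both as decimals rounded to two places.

Regular 44.00 hours, overtime 7.47 hours

Mon: 11:18 AM–11:09 PM = 11 h 51 min; less 45 min break → 11 h 6 min
Tue: 7:28 AM–6:32 PM = 11 h 4 min; less 45 min break → 10 h 19 min
Wed: 9:31 AM–4:53 PM = 7 h 22 min; less 45 min break → 6 h 37 min
Thu: 6:08 AM–3:00 PM = 8 h 52 min; less 45 min break → 8 h 7 min
Fri: 10:58 AM–8:09 PM = 9 h 11 min; less 45 min break → 8 h 26 min
Sat: 11:15 AM–6:53 PM = 7 h 38 min; less 45 min break → 6 h 53 min
Total worked: 51 h 28 min = 51.47 h.
Threshold 44 h → overtime 7 h 28 min, regular 44 h 0 min.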